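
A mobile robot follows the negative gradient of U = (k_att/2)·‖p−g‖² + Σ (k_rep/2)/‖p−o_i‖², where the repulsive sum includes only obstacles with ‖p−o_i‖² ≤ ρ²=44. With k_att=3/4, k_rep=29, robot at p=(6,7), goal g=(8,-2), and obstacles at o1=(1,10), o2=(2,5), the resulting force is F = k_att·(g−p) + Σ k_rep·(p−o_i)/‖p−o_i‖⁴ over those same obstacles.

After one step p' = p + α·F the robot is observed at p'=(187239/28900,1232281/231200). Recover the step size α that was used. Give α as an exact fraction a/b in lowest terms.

F_att = 3/4·(g−p) = 3/4·(2,-9) = (1.5000,-6.7500)
o1: d²=34 ≤ ρ²=44; F_rep = 29·(5,-3)/34² = (0.1254,-0.0753)
o2: d²=20 ≤ ρ²=44; F_rep = 29·(4,2)/20² = (0.2900,0.1450)
F = F_att + ΣF_rep = (1.9154,-6.6803)
Δp = p'−p = (0.4789,-1.6701); α = Δx/Fx = (13839/28900) / (13839/7225) = 1/4
check: Δy/Fy = (-386119/231200) / (-386119/57800) = 1/4 ✓

α = 1/4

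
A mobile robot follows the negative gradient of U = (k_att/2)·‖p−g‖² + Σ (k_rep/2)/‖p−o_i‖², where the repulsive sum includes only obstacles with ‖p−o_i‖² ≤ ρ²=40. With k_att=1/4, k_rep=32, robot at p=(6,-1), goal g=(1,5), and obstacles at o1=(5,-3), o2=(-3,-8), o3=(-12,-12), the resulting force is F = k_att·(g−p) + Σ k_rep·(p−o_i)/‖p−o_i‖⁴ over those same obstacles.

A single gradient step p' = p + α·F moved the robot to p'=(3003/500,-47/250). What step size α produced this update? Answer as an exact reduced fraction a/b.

α = 1/5

F_att = 1/4·(g−p) = 1/4·(-5,6) = (-1.2500,1.5000)
o1: d²=5 ≤ ρ²=40; F_rep = 32·(1,2)/5² = (1.2800,2.5600)
o2: d²=130 > ρ²=40 → inactive
o3: d²=445 > ρ²=40 → inactive
F = F_att + ΣF_rep = (0.0300,4.0600)
Δp = p'−p = (0.0060,0.8120); α = Δx/Fx = (3/500) / (3/100) = 1/5
check: Δy/Fy = (203/250) / (203/50) = 1/5 ✓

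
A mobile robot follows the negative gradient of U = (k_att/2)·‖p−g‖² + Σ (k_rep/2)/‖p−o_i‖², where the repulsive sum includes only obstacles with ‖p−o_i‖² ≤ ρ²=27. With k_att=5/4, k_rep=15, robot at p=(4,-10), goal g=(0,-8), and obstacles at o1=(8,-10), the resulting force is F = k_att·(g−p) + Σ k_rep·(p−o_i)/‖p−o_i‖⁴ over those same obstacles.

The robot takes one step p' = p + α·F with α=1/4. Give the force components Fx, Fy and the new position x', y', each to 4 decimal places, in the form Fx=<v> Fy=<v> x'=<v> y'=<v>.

Fx=-5.2344 Fy=2.5000 x'=2.6914 y'=-9.3750

F_att = 5/4·(g−p) = 5/4·(-4,2) = (-5.0000,2.5000)
o1: d²=16 ≤ ρ²=27; F_rep = 15·(-4,0)/16² = (-0.2344,0.0000)
F = F_att + ΣF_rep = (-5.2344,2.5000)
p' = p + 1/4·F = (2.6914,-9.3750)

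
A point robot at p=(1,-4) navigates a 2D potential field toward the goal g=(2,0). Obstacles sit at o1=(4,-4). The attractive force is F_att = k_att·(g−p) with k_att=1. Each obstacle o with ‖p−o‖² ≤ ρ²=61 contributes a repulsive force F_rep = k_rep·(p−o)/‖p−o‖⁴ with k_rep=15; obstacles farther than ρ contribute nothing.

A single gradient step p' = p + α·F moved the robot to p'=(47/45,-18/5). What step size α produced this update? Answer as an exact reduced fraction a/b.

α = 1/10

F_att = 1·(g−p) = 1·(1,4) = (1.0000,4.0000)
o1: d²=9 ≤ ρ²=61; F_rep = 15·(-3,0)/9² = (-0.5556,0.0000)
F = F_att + ΣF_rep = (0.4444,4.0000)
Δp = p'−p = (0.0444,0.4000); α = Δx/Fx = (2/45) / (4/9) = 1/10
check: Δy/Fy = (2/5) / (4) = 1/10 ✓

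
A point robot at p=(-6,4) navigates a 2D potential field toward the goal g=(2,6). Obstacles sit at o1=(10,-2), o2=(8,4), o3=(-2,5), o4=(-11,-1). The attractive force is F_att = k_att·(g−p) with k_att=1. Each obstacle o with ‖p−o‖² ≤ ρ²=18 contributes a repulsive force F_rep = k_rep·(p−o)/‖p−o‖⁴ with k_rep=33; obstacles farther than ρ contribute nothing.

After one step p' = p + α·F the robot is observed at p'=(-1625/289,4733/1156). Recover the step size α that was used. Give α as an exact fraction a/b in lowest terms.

F_att = 1·(g−p) = 1·(8,2) = (8.0000,2.0000)
o1: d²=292 > ρ²=18 → inactive
o2: d²=196 > ρ²=18 → inactive
o3: d²=17 ≤ ρ²=18; F_rep = 33·(-4,-1)/17² = (-0.4567,-0.1142)
o4: d²=50 > ρ²=18 → inactive
F = F_att + ΣF_rep = (7.5433,1.8858)
Δp = p'−p = (0.3772,0.0943); α = Δx/Fx = (109/289) / (2180/289) = 1/20
check: Δy/Fy = (109/1156) / (545/289) = 1/20 ✓

α = 1/20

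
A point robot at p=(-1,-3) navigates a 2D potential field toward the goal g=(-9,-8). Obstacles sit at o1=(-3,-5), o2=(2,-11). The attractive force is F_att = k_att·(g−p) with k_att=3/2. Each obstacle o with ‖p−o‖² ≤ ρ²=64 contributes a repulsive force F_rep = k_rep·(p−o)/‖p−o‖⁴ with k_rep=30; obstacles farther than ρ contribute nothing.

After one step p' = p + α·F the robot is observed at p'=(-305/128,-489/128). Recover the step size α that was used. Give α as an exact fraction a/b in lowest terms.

α = 1/8

F_att = 3/2·(g−p) = 3/2·(-8,-5) = (-12.0000,-7.5000)
o1: d²=8 ≤ ρ²=64; F_rep = 30·(2,2)/8² = (0.9375,0.9375)
o2: d²=73 > ρ²=64 → inactive
F = F_att + ΣF_rep = (-11.0625,-6.5625)
Δp = p'−p = (-1.3828,-0.8203); α = Δx/Fx = (-177/128) / (-177/16) = 1/8
check: Δy/Fy = (-105/128) / (-105/16) = 1/8 ✓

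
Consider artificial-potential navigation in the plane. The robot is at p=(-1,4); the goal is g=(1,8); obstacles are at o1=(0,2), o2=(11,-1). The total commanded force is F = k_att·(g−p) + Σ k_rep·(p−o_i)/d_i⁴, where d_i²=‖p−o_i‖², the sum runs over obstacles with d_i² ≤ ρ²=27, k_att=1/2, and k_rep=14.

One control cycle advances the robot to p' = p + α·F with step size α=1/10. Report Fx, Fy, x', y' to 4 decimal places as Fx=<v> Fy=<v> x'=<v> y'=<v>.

F_att = 1/2·(g−p) = 1/2·(2,4) = (1.0000,2.0000)
o1: d²=5 ≤ ρ²=27; F_rep = 14·(-1,2)/5² = (-0.5600,1.1200)
o2: d²=169 > ρ²=27 → inactive
F = F_att + ΣF_rep = (0.4400,3.1200)
p' = p + 1/10·F = (-0.9560,4.3120)

Fx=0.4400 Fy=3.1200 x'=-0.9560 y'=4.3120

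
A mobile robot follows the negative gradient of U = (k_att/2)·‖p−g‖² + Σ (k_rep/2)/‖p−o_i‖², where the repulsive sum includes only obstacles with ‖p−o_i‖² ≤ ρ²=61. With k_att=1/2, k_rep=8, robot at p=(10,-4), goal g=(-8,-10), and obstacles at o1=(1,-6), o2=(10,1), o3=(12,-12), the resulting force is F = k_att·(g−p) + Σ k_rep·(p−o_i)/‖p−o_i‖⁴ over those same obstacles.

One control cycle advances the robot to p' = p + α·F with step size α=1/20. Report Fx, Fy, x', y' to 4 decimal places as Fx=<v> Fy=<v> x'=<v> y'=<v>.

Fx=-9.0000 Fy=-3.0640 x'=9.5500 y'=-4.1532

F_att = 1/2·(g−p) = 1/2·(-18,-6) = (-9.0000,-3.0000)
o1: d²=85 > ρ²=61 → inactive
o2: d²=25 ≤ ρ²=61; F_rep = 8·(0,-5)/25² = (0.0000,-0.0640)
o3: d²=68 > ρ²=61 → inactive
F = F_att + ΣF_rep = (-9.0000,-3.0640)
p' = p + 1/20·F = (9.5500,-4.1532)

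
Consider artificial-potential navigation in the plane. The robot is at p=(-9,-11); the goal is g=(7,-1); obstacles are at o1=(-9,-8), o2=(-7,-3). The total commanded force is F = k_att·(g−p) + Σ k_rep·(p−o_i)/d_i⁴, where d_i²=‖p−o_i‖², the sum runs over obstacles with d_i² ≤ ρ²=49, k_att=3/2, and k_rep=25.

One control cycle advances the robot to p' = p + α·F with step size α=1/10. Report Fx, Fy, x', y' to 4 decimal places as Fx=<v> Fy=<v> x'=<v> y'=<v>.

Fx=24.0000 Fy=14.0741 x'=-6.6000 y'=-9.5926

F_att = 3/2·(g−p) = 3/2·(16,10) = (24.0000,15.0000)
o1: d²=9 ≤ ρ²=49; F_rep = 25·(0,-3)/9² = (0.0000,-0.9259)
o2: d²=68 > ρ²=49 → inactive
F = F_att + ΣF_rep = (24.0000,14.0741)
p' = p + 1/10·F = (-6.6000,-9.5926)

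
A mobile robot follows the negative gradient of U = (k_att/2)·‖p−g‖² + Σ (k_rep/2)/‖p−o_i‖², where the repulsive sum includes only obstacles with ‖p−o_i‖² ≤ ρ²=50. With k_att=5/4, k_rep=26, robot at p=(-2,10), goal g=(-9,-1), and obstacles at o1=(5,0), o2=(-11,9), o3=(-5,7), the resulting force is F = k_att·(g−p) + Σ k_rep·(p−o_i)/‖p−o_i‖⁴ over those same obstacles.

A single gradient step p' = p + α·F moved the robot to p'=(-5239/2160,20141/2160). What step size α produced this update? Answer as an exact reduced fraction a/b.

α = 1/20

F_att = 5/4·(g−p) = 5/4·(-7,-11) = (-8.7500,-13.7500)
o1: d²=149 > ρ²=50 → inactive
o2: d²=82 > ρ²=50 → inactive
o3: d²=18 ≤ ρ²=50; F_rep = 26·(3,3)/18² = (0.2407,0.2407)
F = F_att + ΣF_rep = (-8.5093,-13.5093)
Δp = p'−p = (-0.4255,-0.6755); α = Δx/Fx = (-919/2160) / (-919/108) = 1/20
check: Δy/Fy = (-1459/2160) / (-1459/108) = 1/20 ✓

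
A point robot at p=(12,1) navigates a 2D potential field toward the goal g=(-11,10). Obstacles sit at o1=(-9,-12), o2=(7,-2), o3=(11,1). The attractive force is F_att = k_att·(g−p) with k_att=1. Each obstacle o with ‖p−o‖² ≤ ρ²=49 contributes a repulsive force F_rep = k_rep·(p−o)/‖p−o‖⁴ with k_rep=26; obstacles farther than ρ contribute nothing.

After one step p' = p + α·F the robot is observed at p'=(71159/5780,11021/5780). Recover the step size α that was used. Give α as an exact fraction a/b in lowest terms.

F_att = 1·(g−p) = 1·(-23,9) = (-23.0000,9.0000)
o1: d²=610 > ρ²=49 → inactive
o2: d²=34 ≤ ρ²=49; F_rep = 26·(5,3)/34² = (0.1125,0.0675)
o3: d²=1 ≤ ρ²=49; F_rep = 26·(1,0)/1² = (26.0000,0.0000)
F = F_att + ΣF_rep = (3.1125,9.0675)
Δp = p'−p = (0.3112,0.9067); α = Δx/Fx = (1799/5780) / (1799/578) = 1/10
check: Δy/Fy = (5241/5780) / (5241/578) = 1/10 ✓

α = 1/10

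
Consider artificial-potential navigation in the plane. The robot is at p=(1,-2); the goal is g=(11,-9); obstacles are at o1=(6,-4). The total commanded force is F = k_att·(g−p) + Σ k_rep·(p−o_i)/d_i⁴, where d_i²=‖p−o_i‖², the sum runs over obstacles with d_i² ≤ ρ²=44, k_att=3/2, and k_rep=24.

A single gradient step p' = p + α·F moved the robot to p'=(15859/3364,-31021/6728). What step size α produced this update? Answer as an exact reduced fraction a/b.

F_att = 3/2·(g−p) = 3/2·(10,-7) = (15.0000,-10.5000)
o1: d²=29 ≤ ρ²=44; F_rep = 24·(-5,2)/29² = (-0.1427,0.0571)
F = F_att + ΣF_rep = (14.8573,-10.4429)
Δp = p'−p = (3.7143,-2.6107); α = Δx/Fx = (12495/3364) / (12495/841) = 1/4
check: Δy/Fy = (-17565/6728) / (-17565/1682) = 1/4 ✓

α = 1/4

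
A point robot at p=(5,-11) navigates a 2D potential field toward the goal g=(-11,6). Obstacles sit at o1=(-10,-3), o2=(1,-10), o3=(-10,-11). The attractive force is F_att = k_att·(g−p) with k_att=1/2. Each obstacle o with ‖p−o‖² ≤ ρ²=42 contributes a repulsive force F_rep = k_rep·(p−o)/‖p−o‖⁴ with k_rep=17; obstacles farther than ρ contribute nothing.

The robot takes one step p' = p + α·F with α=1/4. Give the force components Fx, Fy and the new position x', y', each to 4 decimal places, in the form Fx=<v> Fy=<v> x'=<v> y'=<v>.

F_att = 1/2·(g−p) = 1/2·(-16,17) = (-8.0000,8.5000)
o1: d²=289 > ρ²=42 → inactive
o2: d²=17 ≤ ρ²=42; F_rep = 17·(4,-1)/17² = (0.2353,-0.0588)
o3: d²=225 > ρ²=42 → inactive
F = F_att + ΣF_rep = (-7.7647,8.4412)
p' = p + 1/4·F = (3.0588,-8.8897)

Fx=-7.7647 Fy=8.4412 x'=3.0588 y'=-8.8897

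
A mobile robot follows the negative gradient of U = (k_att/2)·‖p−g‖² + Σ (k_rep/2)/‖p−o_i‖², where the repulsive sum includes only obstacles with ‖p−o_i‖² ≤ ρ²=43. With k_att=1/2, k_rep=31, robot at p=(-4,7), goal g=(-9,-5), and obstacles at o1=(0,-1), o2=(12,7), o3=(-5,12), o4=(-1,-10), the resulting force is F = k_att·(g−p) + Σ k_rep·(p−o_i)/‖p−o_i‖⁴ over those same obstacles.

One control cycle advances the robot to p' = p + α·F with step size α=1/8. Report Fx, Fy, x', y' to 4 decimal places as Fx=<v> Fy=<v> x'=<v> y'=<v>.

Fx=-2.4541 Fy=-6.2293 x'=-4.3068 y'=6.2213

F_att = 1/2·(g−p) = 1/2·(-5,-12) = (-2.5000,-6.0000)
o1: d²=80 > ρ²=43 → inactive
o2: d²=256 > ρ²=43 → inactive
o3: d²=26 ≤ ρ²=43; F_rep = 31·(1,-5)/26² = (0.0459,-0.2293)
o4: d²=298 > ρ²=43 → inactive
F = F_att + ΣF_rep = (-2.4541,-6.2293)
p' = p + 1/8·F = (-4.3068,6.2213)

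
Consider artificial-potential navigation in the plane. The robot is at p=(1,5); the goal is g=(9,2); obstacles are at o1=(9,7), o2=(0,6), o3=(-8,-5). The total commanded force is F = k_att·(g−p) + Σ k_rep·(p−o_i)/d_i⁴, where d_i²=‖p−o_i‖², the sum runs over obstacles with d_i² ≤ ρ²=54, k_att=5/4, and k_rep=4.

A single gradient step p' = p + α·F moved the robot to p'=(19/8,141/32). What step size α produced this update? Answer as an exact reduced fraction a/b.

α = 1/8

F_att = 5/4·(g−p) = 5/4·(8,-3) = (10.0000,-3.7500)
o1: d²=68 > ρ²=54 → inactive
o2: d²=2 ≤ ρ²=54; F_rep = 4·(1,-1)/2² = (1.0000,-1.0000)
o3: d²=181 > ρ²=54 → inactive
F = F_att + ΣF_rep = (11.0000,-4.7500)
Δp = p'−p = (1.3750,-0.5938); α = Δx/Fx = (11/8) / (11) = 1/8
check: Δy/Fy = (-19/32) / (-19/4) = 1/8 ✓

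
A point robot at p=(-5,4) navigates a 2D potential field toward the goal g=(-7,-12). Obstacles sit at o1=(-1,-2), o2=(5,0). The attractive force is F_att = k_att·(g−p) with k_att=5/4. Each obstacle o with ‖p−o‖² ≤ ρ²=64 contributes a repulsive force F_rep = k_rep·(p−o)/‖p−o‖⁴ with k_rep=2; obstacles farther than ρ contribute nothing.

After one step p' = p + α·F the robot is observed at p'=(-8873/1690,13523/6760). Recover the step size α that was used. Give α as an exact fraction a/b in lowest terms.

α = 1/10

F_att = 5/4·(g−p) = 5/4·(-2,-16) = (-2.5000,-20.0000)
o1: d²=52 ≤ ρ²=64; F_rep = 2·(-4,6)/52² = (-0.0030,0.0044)
o2: d²=116 > ρ²=64 → inactive
F = F_att + ΣF_rep = (-2.5030,-19.9956)
Δp = p'−p = (-0.2503,-1.9996); α = Δx/Fx = (-423/1690) / (-423/169) = 1/10
check: Δy/Fy = (-13517/6760) / (-13517/676) = 1/10 ✓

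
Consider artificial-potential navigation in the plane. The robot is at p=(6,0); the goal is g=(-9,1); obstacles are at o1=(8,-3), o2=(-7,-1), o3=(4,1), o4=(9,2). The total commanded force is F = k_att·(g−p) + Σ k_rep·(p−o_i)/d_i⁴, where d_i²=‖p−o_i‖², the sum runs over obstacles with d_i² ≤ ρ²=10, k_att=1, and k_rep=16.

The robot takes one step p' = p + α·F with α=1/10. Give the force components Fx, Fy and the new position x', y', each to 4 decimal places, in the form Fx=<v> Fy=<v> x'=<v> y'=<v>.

Fx=-13.7200 Fy=0.3600 x'=4.6280 y'=0.0360

F_att = 1·(g−p) = 1·(-15,1) = (-15.0000,1.0000)
o1: d²=13 > ρ²=10 → inactive
o2: d²=170 > ρ²=10 → inactive
o3: d²=5 ≤ ρ²=10; F_rep = 16·(2,-1)/5² = (1.2800,-0.6400)
o4: d²=13 > ρ²=10 → inactive
F = F_att + ΣF_rep = (-13.7200,0.3600)
p' = p + 1/10·F = (4.6280,0.0360)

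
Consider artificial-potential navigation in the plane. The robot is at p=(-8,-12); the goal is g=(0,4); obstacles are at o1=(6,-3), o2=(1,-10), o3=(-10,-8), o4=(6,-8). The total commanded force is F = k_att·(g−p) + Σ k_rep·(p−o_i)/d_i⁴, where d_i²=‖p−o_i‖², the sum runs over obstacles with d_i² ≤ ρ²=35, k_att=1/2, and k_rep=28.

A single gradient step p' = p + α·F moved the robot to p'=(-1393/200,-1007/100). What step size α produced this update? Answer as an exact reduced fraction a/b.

α = 1/4

F_att = 1/2·(g−p) = 1/2·(8,16) = (4.0000,8.0000)
o1: d²=277 > ρ²=35 → inactive
o2: d²=85 > ρ²=35 → inactive
o3: d²=20 ≤ ρ²=35; F_rep = 28·(2,-4)/20² = (0.1400,-0.2800)
o4: d²=212 > ρ²=35 → inactive
F = F_att + ΣF_rep = (4.1400,7.7200)
Δp = p'−p = (1.0350,1.9300); α = Δx/Fx = (207/200) / (207/50) = 1/4
check: Δy/Fy = (193/100) / (193/25) = 1/4 ✓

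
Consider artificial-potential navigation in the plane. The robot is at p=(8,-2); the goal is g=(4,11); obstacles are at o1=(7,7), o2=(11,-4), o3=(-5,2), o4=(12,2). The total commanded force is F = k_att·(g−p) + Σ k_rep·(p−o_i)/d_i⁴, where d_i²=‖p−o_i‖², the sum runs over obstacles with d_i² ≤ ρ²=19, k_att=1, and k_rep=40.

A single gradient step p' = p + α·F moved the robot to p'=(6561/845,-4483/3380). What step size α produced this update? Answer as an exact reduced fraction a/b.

α = 1/20

F_att = 1·(g−p) = 1·(-4,13) = (-4.0000,13.0000)
o1: d²=82 > ρ²=19 → inactive
o2: d²=13 ≤ ρ²=19; F_rep = 40·(-3,2)/13² = (-0.7101,0.4734)
o3: d²=185 > ρ²=19 → inactive
o4: d²=32 > ρ²=19 → inactive
F = F_att + ΣF_rep = (-4.7101,13.4734)
Δp = p'−p = (-0.2355,0.6737); α = Δx/Fx = (-199/845) / (-796/169) = 1/20
check: Δy/Fy = (2277/3380) / (2277/169) = 1/20 ✓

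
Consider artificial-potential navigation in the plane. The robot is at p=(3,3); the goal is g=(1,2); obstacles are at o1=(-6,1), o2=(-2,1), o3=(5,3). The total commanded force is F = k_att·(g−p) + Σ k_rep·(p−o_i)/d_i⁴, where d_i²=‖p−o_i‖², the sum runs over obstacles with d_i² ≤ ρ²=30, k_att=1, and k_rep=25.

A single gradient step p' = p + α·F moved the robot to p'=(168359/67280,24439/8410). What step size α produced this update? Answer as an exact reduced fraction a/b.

α = 1/10

F_att = 1·(g−p) = 1·(-2,-1) = (-2.0000,-1.0000)
o1: d²=85 > ρ²=30 → inactive
o2: d²=29 ≤ ρ²=30; F_rep = 25·(5,2)/29² = (0.1486,0.0595)
o3: d²=4 ≤ ρ²=30; F_rep = 25·(-2,0)/4² = (-3.1250,0.0000)
F = F_att + ΣF_rep = (-4.9764,-0.9405)
Δp = p'−p = (-0.4976,-0.0941); α = Δx/Fx = (-33481/67280) / (-33481/6728) = 1/10
check: Δy/Fy = (-791/8410) / (-791/841) = 1/10 ✓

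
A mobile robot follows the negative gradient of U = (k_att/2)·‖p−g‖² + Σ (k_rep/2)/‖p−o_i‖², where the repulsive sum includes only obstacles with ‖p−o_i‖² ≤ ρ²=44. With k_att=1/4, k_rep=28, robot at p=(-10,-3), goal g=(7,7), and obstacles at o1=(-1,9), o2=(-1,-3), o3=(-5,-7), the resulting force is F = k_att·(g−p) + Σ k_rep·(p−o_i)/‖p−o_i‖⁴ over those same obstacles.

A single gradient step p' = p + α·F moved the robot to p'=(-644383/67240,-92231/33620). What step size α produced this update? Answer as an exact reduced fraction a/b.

α = 1/10

F_att = 1/4·(g−p) = 1/4·(17,10) = (4.2500,2.5000)
o1: d²=225 > ρ²=44 → inactive
o2: d²=81 > ρ²=44 → inactive
o3: d²=41 ≤ ρ²=44; F_rep = 28·(-5,4)/41² = (-0.0833,0.0666)
F = F_att + ΣF_rep = (4.1667,2.5666)
Δp = p'−p = (0.4167,0.2567); α = Δx/Fx = (28017/67240) / (28017/6724) = 1/10
check: Δy/Fy = (8629/33620) / (8629/3362) = 1/10 ✓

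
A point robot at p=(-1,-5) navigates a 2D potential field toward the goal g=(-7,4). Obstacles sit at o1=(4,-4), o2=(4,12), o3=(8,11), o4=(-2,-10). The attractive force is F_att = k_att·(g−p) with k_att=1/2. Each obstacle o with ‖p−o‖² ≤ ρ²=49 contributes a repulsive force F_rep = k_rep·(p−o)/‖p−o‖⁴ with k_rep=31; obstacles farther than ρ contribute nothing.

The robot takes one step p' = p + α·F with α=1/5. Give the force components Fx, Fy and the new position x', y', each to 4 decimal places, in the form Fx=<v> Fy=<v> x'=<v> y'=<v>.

Fx=-3.1834 Fy=4.6834 x'=-1.6367 y'=-4.0633

F_att = 1/2·(g−p) = 1/2·(-6,9) = (-3.0000,4.5000)
o1: d²=26 ≤ ρ²=49; F_rep = 31·(-5,-1)/26² = (-0.2293,-0.0459)
o2: d²=314 > ρ²=49 → inactive
o3: d²=337 > ρ²=49 → inactive
o4: d²=26 ≤ ρ²=49; F_rep = 31·(1,5)/26² = (0.0459,0.2293)
F = F_att + ΣF_rep = (-3.1834,4.6834)
p' = p + 1/5·F = (-1.6367,-4.0633)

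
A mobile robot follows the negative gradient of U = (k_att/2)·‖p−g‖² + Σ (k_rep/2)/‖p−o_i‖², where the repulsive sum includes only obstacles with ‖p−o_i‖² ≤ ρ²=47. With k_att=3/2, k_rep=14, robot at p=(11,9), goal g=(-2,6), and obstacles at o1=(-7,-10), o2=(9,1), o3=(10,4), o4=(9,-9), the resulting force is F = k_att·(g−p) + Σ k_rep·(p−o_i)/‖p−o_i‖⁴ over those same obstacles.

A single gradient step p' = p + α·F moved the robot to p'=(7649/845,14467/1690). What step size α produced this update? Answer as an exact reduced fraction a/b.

α = 1/10

F_att = 3/2·(g−p) = 3/2·(-13,-3) = (-19.5000,-4.5000)
o1: d²=685 > ρ²=47 → inactive
o2: d²=68 > ρ²=47 → inactive
o3: d²=26 ≤ ρ²=47; F_rep = 14·(1,5)/26² = (0.0207,0.1036)
o4: d²=328 > ρ²=47 → inactive
F = F_att + ΣF_rep = (-19.4793,-4.3964)
Δp = p'−p = (-1.9479,-0.4396); α = Δx/Fx = (-1646/845) / (-3292/169) = 1/10
check: Δy/Fy = (-743/1690) / (-743/169) = 1/10 ✓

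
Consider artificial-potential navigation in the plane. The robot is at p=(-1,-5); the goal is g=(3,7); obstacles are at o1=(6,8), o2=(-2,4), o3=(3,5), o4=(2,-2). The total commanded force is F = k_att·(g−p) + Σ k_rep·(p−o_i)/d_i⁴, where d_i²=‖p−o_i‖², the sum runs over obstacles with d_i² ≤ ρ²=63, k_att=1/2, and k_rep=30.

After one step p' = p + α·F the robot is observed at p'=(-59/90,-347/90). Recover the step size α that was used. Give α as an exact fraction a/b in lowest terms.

F_att = 1/2·(g−p) = 1/2·(4,12) = (2.0000,6.0000)
o1: d²=218 > ρ²=63 → inactive
o2: d²=82 > ρ²=63 → inactive
o3: d²=116 > ρ²=63 → inactive
o4: d²=18 ≤ ρ²=63; F_rep = 30·(-3,-3)/18² = (-0.2778,-0.2778)
F = F_att + ΣF_rep = (1.7222,5.7222)
Δp = p'−p = (0.3444,1.1444); α = Δx/Fx = (31/90) / (31/18) = 1/5
check: Δy/Fy = (103/90) / (103/18) = 1/5 ✓

α = 1/5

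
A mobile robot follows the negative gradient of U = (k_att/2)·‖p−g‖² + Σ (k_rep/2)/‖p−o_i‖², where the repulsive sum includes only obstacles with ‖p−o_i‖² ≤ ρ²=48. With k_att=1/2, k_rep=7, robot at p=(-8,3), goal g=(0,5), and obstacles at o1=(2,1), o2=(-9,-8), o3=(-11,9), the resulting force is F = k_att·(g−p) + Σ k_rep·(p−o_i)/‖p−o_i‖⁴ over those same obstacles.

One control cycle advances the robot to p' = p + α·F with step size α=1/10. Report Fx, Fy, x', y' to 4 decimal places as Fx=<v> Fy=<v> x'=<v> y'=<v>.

Fx=4.0104 Fy=0.9793 x'=-7.5990 y'=3.0979

F_att = 1/2·(g−p) = 1/2·(8,2) = (4.0000,1.0000)
o1: d²=104 > ρ²=48 → inactive
o2: d²=122 > ρ²=48 → inactive
o3: d²=45 ≤ ρ²=48; F_rep = 7·(3,-6)/45² = (0.0104,-0.0207)
F = F_att + ΣF_rep = (4.0104,0.9793)
p' = p + 1/10·F = (-7.5990,3.0979)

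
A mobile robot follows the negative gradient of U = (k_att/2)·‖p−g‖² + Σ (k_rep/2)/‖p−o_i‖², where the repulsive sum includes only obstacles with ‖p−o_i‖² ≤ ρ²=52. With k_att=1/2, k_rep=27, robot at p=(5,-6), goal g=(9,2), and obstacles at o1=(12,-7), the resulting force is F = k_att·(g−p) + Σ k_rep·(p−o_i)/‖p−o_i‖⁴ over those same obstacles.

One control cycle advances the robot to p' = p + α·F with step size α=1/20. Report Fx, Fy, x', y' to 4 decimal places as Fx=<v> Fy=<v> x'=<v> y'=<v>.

F_att = 1/2·(g−p) = 1/2·(4,8) = (2.0000,4.0000)
o1: d²=50 ≤ ρ²=52; F_rep = 27·(-7,1)/50² = (-0.0756,0.0108)
F = F_att + ΣF_rep = (1.9244,4.0108)
p' = p + 1/20·F = (5.0962,-5.7995)

Fx=1.9244 Fy=4.0108 x'=5.0962 y'=-5.7995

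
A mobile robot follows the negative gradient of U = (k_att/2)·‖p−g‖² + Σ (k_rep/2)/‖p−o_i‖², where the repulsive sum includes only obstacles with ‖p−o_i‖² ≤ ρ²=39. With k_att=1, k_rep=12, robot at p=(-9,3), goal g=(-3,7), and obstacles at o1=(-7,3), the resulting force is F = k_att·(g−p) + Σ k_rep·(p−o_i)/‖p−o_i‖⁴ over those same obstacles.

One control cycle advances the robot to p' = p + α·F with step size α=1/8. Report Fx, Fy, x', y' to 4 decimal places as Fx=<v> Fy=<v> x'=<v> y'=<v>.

F_att = 1·(g−p) = 1·(6,4) = (6.0000,4.0000)
o1: d²=4 ≤ ρ²=39; F_rep = 12·(-2,0)/4² = (-1.5000,0.0000)
F = F_att + ΣF_rep = (4.5000,4.0000)
p' = p + 1/8·F = (-8.4375,3.5000)

Fx=4.5000 Fy=4.0000 x'=-8.4375 y'=3.5000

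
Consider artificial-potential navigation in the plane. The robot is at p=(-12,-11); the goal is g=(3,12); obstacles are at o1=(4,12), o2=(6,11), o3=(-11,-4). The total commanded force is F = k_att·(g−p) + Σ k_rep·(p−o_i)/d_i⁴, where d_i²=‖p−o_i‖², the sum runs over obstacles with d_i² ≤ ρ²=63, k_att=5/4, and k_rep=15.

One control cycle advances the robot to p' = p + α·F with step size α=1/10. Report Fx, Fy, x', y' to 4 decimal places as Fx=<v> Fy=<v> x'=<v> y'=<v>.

Fx=18.7440 Fy=28.7080 x'=-10.1256 y'=-8.1292

F_att = 5/4·(g−p) = 5/4·(15,23) = (18.7500,28.7500)
o1: d²=785 > ρ²=63 → inactive
o2: d²=808 > ρ²=63 → inactive
o3: d²=50 ≤ ρ²=63; F_rep = 15·(-1,-7)/50² = (-0.0060,-0.0420)
F = F_att + ΣF_rep = (18.7440,28.7080)
p' = p + 1/10·F = (-10.1256,-8.1292)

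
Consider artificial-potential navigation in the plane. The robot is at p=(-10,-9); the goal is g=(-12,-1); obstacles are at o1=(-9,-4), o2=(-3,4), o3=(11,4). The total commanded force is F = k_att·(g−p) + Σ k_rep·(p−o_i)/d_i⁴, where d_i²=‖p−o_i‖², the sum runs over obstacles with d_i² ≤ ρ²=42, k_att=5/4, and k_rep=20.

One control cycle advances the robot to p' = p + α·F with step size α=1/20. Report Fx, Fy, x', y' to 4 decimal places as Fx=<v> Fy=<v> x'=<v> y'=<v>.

F_att = 5/4·(g−p) = 5/4·(-2,8) = (-2.5000,10.0000)
o1: d²=26 ≤ ρ²=42; F_rep = 20·(-1,-5)/26² = (-0.0296,-0.1479)
o2: d²=218 > ρ²=42 → inactive
o3: d²=610 > ρ²=42 → inactive
F = F_att + ΣF_rep = (-2.5296,9.8521)
p' = p + 1/20·F = (-10.1265,-8.5074)

Fx=-2.5296 Fy=9.8521 x'=-10.1265 y'=-8.5074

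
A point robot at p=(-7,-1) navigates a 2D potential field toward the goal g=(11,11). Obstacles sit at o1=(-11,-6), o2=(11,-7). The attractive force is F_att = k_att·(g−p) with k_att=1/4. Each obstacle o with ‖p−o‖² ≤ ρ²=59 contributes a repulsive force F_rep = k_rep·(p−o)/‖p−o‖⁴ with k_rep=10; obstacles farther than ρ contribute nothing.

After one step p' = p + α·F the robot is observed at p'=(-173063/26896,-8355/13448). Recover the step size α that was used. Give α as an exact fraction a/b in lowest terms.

F_att = 1/4·(g−p) = 1/4·(18,12) = (4.5000,3.0000)
o1: d²=41 ≤ ρ²=59; F_rep = 10·(4,5)/41² = (0.0238,0.0297)
o2: d²=360 > ρ²=59 → inactive
F = F_att + ΣF_rep = (4.5238,3.0297)
Δp = p'−p = (0.5655,0.3787); α = Δx/Fx = (15209/26896) / (15209/3362) = 1/8
check: Δy/Fy = (5093/13448) / (5093/1681) = 1/8 ✓

α = 1/8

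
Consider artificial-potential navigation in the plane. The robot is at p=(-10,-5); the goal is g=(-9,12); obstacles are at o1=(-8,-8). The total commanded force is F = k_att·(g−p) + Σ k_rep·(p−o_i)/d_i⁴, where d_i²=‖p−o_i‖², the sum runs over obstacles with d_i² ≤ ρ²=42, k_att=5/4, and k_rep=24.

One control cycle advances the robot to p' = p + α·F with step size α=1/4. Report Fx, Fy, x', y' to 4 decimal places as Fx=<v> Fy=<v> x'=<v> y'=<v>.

F_att = 5/4·(g−p) = 5/4·(1,17) = (1.2500,21.2500)
o1: d²=13 ≤ ρ²=42; F_rep = 24·(-2,3)/13² = (-0.2840,0.4260)
F = F_att + ΣF_rep = (0.9660,21.6760)
p' = p + 1/4·F = (-9.7585,0.4190)

Fx=0.9660 Fy=21.6760 x'=-9.7585 y'=0.4190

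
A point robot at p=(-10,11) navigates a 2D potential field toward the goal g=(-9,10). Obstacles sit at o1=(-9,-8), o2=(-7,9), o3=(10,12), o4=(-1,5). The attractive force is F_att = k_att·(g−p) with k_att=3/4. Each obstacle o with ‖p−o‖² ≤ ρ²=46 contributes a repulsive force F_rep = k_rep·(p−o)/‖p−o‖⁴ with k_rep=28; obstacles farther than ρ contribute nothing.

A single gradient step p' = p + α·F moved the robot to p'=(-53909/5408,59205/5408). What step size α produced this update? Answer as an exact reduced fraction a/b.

F_att = 3/4·(g−p) = 3/4·(1,-1) = (0.7500,-0.7500)
o1: d²=362 > ρ²=46 → inactive
o2: d²=13 ≤ ρ²=46; F_rep = 28·(-3,2)/13² = (-0.4970,0.3314)
o3: d²=401 > ρ²=46 → inactive
o4: d²=117 > ρ²=46 → inactive
F = F_att + ΣF_rep = (0.2530,-0.4186)
Δp = p'−p = (0.0316,-0.0523); α = Δx/Fx = (171/5408) / (171/676) = 1/8
check: Δy/Fy = (-283/5408) / (-283/676) = 1/8 ✓

α = 1/8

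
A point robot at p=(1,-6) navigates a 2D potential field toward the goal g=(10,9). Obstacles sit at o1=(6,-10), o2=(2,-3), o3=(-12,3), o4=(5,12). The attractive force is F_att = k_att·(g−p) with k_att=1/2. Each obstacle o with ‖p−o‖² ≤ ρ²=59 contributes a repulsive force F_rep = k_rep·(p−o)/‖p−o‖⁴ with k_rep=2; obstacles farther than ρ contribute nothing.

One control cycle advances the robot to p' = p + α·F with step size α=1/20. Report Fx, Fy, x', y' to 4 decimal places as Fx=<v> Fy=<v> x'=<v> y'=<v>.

Fx=4.4741 Fy=7.4448 x'=1.2237 y'=-5.6278

F_att = 1/2·(g−p) = 1/2·(9,15) = (4.5000,7.5000)
o1: d²=41 ≤ ρ²=59; F_rep = 2·(-5,4)/41² = (-0.0059,0.0048)
o2: d²=10 ≤ ρ²=59; F_rep = 2·(-1,-3)/10² = (-0.0200,-0.0600)
o3: d²=250 > ρ²=59 → inactive
o4: d²=340 > ρ²=59 → inactive
F = F_att + ΣF_rep = (4.4741,7.4448)
p' = p + 1/20·F = (1.2237,-5.6278)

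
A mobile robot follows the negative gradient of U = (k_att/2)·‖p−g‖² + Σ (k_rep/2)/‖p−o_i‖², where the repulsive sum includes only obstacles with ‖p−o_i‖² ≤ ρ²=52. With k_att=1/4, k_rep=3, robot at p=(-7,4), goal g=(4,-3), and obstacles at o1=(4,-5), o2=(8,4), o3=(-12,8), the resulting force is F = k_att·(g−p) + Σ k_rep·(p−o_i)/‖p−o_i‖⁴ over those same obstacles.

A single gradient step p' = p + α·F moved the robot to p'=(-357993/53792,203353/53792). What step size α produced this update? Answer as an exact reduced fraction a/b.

F_att = 1/4·(g−p) = 1/4·(11,-7) = (2.7500,-1.7500)
o1: d²=202 > ρ²=52 → inactive
o2: d²=225 > ρ²=52 → inactive
o3: d²=41 ≤ ρ²=52; F_rep = 3·(5,-4)/41² = (0.0089,-0.0071)
F = F_att + ΣF_rep = (2.7589,-1.7571)
Δp = p'−p = (0.3449,-0.2196); α = Δx/Fx = (18551/53792) / (18551/6724) = 1/8
check: Δy/Fy = (-11815/53792) / (-11815/6724) = 1/8 ✓

α = 1/8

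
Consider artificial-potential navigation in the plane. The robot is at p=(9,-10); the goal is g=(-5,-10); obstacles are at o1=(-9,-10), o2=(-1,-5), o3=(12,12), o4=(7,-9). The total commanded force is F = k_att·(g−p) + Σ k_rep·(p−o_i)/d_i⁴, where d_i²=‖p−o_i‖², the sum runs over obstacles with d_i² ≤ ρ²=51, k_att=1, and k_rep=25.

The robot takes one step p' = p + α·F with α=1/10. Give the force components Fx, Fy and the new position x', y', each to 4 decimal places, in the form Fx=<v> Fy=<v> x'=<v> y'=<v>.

F_att = 1·(g−p) = 1·(-14,0) = (-14.0000,0.0000)
o1: d²=324 > ρ²=51 → inactive
o2: d²=125 > ρ²=51 → inactive
o3: d²=493 > ρ²=51 → inactive
o4: d²=5 ≤ ρ²=51; F_rep = 25·(2,-1)/5² = (2.0000,-1.0000)
F = F_att + ΣF_rep = (-12.0000,-1.0000)
p' = p + 1/10·F = (7.8000,-10.1000)

Fx=-12.0000 Fy=-1.0000 x'=7.8000 y'=-10.1000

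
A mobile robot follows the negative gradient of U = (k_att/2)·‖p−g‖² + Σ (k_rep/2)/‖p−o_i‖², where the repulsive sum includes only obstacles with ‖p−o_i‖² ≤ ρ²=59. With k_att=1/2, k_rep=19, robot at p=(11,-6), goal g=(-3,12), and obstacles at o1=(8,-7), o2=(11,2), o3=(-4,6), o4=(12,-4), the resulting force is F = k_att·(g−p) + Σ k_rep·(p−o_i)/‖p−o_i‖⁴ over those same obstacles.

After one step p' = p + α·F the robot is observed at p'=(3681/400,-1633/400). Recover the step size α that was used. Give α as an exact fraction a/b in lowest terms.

F_att = 1/2·(g−p) = 1/2·(-14,18) = (-7.0000,9.0000)
o1: d²=10 ≤ ρ²=59; F_rep = 19·(3,1)/10² = (0.5700,0.1900)
o2: d²=64 > ρ²=59 → inactive
o3: d²=369 > ρ²=59 → inactive
o4: d²=5 ≤ ρ²=59; F_rep = 19·(-1,-2)/5² = (-0.7600,-1.5200)
F = F_att + ΣF_rep = (-7.1900,7.6700)
Δp = p'−p = (-1.7975,1.9175); α = Δx/Fx = (-719/400) / (-719/100) = 1/4
check: Δy/Fy = (767/400) / (767/100) = 1/4 ✓

α = 1/4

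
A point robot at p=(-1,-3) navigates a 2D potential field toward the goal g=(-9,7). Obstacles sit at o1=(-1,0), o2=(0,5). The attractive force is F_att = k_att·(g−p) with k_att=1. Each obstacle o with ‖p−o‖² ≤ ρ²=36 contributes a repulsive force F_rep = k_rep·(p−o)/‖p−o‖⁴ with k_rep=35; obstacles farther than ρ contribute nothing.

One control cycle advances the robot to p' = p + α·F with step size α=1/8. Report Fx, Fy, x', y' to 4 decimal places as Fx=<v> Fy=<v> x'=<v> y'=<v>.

Fx=-8.0000 Fy=8.7037 x'=-2.0000 y'=-1.9120

F_att = 1·(g−p) = 1·(-8,10) = (-8.0000,10.0000)
o1: d²=9 ≤ ρ²=36; F_rep = 35·(0,-3)/9² = (0.0000,-1.2963)
o2: d²=65 > ρ²=36 → inactive
F = F_att + ΣF_rep = (-8.0000,8.7037)
p' = p + 1/8·F = (-2.0000,-1.9120)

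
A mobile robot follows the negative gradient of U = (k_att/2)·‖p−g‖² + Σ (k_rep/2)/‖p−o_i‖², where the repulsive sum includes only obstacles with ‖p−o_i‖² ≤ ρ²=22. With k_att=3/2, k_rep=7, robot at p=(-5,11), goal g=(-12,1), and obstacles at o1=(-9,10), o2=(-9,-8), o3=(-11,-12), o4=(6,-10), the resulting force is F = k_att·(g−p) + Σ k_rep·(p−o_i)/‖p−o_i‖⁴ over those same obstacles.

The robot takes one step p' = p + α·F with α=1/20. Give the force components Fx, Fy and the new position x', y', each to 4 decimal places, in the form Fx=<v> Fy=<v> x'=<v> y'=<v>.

Fx=-10.4031 Fy=-14.9758 x'=-5.5202 y'=10.2512

F_att = 3/2·(g−p) = 3/2·(-7,-10) = (-10.5000,-15.0000)
o1: d²=17 ≤ ρ²=22; F_rep = 7·(4,1)/17² = (0.0969,0.0242)
o2: d²=377 > ρ²=22 → inactive
o3: d²=565 > ρ²=22 → inactive
o4: d²=562 > ρ²=22 → inactive
F = F_att + ΣF_rep = (-10.4031,-14.9758)
p' = p + 1/20·F = (-5.5202,10.2512)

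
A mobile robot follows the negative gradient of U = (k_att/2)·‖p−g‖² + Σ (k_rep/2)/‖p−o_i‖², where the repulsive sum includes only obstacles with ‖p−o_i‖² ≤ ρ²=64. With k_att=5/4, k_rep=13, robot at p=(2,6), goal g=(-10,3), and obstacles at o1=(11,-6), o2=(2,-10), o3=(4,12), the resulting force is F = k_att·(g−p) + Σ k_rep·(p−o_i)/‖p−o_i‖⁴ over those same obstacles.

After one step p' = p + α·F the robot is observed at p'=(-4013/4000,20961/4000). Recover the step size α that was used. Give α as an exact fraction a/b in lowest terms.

F_att = 5/4·(g−p) = 5/4·(-12,-3) = (-15.0000,-3.7500)
o1: d²=225 > ρ²=64 → inactive
o2: d²=256 > ρ²=64 → inactive
o3: d²=40 ≤ ρ²=64; F_rep = 13·(-2,-6)/40² = (-0.0163,-0.0488)
F = F_att + ΣF_rep = (-15.0162,-3.7988)
Δp = p'−p = (-3.0032,-0.7598); α = Δx/Fx = (-12013/4000) / (-12013/800) = 1/5
check: Δy/Fy = (-3039/4000) / (-3039/800) = 1/5 ✓

α = 1/5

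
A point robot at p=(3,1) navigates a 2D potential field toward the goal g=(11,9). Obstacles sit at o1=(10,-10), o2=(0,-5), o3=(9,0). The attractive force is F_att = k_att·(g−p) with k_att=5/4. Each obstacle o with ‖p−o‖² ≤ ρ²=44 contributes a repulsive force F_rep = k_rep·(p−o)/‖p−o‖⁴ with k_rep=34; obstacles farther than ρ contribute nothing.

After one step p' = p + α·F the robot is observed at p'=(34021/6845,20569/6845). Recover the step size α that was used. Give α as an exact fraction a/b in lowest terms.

F_att = 5/4·(g−p) = 5/4·(8,8) = (10.0000,10.0000)
o1: d²=170 > ρ²=44 → inactive
o2: d²=45 > ρ²=44 → inactive
o3: d²=37 ≤ ρ²=44; F_rep = 34·(-6,1)/37² = (-0.1490,0.0248)
F = F_att + ΣF_rep = (9.8510,10.0248)
Δp = p'−p = (1.9702,2.0050); α = Δx/Fx = (13486/6845) / (13486/1369) = 1/5
check: Δy/Fy = (13724/6845) / (13724/1369) = 1/5 ✓

α = 1/5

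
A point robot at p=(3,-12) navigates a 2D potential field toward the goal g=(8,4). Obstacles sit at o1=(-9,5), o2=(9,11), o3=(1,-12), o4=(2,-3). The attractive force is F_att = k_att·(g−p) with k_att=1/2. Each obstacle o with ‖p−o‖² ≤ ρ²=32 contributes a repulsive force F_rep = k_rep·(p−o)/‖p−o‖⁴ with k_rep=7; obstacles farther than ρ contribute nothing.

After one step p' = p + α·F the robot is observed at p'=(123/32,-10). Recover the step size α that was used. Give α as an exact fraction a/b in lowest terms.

F_att = 1/2·(g−p) = 1/2·(5,16) = (2.5000,8.0000)
o1: d²=433 > ρ²=32 → inactive
o2: d²=565 > ρ²=32 → inactive
o3: d²=4 ≤ ρ²=32; F_rep = 7·(2,0)/4² = (0.8750,0.0000)
o4: d²=82 > ρ²=32 → inactive
F = F_att + ΣF_rep = (3.3750,8.0000)
Δp = p'−p = (0.8438,2.0000); α = Δx/Fx = (27/32) / (27/8) = 1/4
check: Δy/Fy = (2) / (8) = 1/4 ✓

α = 1/4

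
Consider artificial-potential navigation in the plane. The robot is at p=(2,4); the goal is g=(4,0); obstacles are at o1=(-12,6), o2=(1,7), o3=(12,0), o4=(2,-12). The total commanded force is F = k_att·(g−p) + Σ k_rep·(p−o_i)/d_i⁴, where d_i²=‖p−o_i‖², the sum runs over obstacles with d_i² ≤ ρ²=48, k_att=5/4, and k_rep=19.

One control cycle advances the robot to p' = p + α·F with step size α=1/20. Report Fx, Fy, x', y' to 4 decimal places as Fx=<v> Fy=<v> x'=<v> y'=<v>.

Fx=2.6900 Fy=-5.5700 x'=2.1345 y'=3.7215

F_att = 5/4·(g−p) = 5/4·(2,-4) = (2.5000,-5.0000)
o1: d²=200 > ρ²=48 → inactive
o2: d²=10 ≤ ρ²=48; F_rep = 19·(1,-3)/10² = (0.1900,-0.5700)
o3: d²=116 > ρ²=48 → inactive
o4: d²=256 > ρ²=48 → inactive
F = F_att + ΣF_rep = (2.6900,-5.5700)
p' = p + 1/20·F = (2.1345,3.7215)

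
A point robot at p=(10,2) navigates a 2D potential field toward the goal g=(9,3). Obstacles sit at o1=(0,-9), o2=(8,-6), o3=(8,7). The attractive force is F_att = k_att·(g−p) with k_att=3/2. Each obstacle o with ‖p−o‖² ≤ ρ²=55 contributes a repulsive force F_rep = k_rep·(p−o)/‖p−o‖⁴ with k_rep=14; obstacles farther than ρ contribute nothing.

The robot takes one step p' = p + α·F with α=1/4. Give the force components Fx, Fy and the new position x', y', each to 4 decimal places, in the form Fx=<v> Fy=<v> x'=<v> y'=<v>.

F_att = 3/2·(g−p) = 3/2·(-1,1) = (-1.5000,1.5000)
o1: d²=221 > ρ²=55 → inactive
o2: d²=68 > ρ²=55 → inactive
o3: d²=29 ≤ ρ²=55; F_rep = 14·(2,-5)/29² = (0.0333,-0.0832)
F = F_att + ΣF_rep = (-1.4667,1.4168)
p' = p + 1/4·F = (9.6333,2.3542)

Fx=-1.4667 Fy=1.4168 x'=9.6333 y'=2.3542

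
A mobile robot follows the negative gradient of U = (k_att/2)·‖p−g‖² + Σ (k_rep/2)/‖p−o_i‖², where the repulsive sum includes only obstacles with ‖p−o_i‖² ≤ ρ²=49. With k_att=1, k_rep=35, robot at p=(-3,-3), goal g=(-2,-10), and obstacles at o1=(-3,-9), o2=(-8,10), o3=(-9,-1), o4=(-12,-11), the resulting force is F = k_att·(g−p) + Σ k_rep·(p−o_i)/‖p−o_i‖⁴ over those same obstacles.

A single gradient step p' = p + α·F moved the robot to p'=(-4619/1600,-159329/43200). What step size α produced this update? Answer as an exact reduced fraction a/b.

F_att = 1·(g−p) = 1·(1,-7) = (1.0000,-7.0000)
o1: d²=36 ≤ ρ²=49; F_rep = 35·(0,6)/36² = (0.0000,0.1620)
o2: d²=194 > ρ²=49 → inactive
o3: d²=40 ≤ ρ²=49; F_rep = 35·(6,-2)/40² = (0.1313,-0.0437)
o4: d²=145 > ρ²=49 → inactive
F = F_att + ΣF_rep = (1.1313,-6.8817)
Δp = p'−p = (0.1131,-0.6882); α = Δx/Fx = (181/1600) / (181/160) = 1/10
check: Δy/Fy = (-29729/43200) / (-29729/4320) = 1/10 ✓

α = 1/10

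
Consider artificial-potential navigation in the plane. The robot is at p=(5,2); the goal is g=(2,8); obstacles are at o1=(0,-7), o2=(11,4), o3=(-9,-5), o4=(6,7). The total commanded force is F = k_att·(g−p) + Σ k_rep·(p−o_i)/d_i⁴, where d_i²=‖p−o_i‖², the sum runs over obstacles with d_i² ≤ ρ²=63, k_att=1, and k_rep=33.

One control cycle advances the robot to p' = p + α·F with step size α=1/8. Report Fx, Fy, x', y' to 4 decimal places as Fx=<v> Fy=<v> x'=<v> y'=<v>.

F_att = 1·(g−p) = 1·(-3,6) = (-3.0000,6.0000)
o1: d²=106 > ρ²=63 → inactive
o2: d²=40 ≤ ρ²=63; F_rep = 33·(-6,-2)/40² = (-0.1237,-0.0413)
o3: d²=245 > ρ²=63 → inactive
o4: d²=26 ≤ ρ²=63; F_rep = 33·(-1,-5)/26² = (-0.0488,-0.2441)
F = F_att + ΣF_rep = (-3.1726,5.7147)
p' = p + 1/8·F = (4.6034,2.7143)

Fx=-3.1726 Fy=5.7147 x'=4.6034 y'=2.7143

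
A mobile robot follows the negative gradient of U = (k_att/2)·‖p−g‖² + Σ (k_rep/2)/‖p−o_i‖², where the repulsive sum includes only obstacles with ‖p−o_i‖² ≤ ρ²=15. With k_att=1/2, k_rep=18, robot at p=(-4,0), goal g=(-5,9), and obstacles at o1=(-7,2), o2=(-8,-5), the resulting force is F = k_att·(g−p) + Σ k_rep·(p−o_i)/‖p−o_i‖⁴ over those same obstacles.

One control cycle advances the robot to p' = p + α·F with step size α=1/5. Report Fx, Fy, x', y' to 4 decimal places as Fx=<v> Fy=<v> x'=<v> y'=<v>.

F_att = 1/2·(g−p) = 1/2·(-1,9) = (-0.5000,4.5000)
o1: d²=13 ≤ ρ²=15; F_rep = 18·(3,-2)/13² = (0.3195,-0.2130)
o2: d²=41 > ρ²=15 → inactive
F = F_att + ΣF_rep = (-0.1805,4.2870)
p' = p + 1/5·F = (-4.0361,0.8574)

Fx=-0.1805 Fy=4.2870 x'=-4.0361 y'=0.8574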